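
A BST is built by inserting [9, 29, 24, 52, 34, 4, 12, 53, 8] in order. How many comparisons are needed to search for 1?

Search path for 1: 9 -> 4
Found: False
Comparisons: 2


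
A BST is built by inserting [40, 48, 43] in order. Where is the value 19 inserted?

Starting tree (level order): [40, None, 48, 43]
Insertion path: 40
Result: insert 19 as left child of 40
Final tree (level order): [40, 19, 48, None, None, 43]


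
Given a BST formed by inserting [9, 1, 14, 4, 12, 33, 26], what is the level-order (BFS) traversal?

Tree insertion order: [9, 1, 14, 4, 12, 33, 26]
Tree (level-order array): [9, 1, 14, None, 4, 12, 33, None, None, None, None, 26]
BFS from the root, enqueuing left then right child of each popped node:
  queue [9] -> pop 9, enqueue [1, 14], visited so far: [9]
  queue [1, 14] -> pop 1, enqueue [4], visited so far: [9, 1]
  queue [14, 4] -> pop 14, enqueue [12, 33], visited so far: [9, 1, 14]
  queue [4, 12, 33] -> pop 4, enqueue [none], visited so far: [9, 1, 14, 4]
  queue [12, 33] -> pop 12, enqueue [none], visited so far: [9, 1, 14, 4, 12]
  queue [33] -> pop 33, enqueue [26], visited so far: [9, 1, 14, 4, 12, 33]
  queue [26] -> pop 26, enqueue [none], visited so far: [9, 1, 14, 4, 12, 33, 26]
Result: [9, 1, 14, 4, 12, 33, 26]


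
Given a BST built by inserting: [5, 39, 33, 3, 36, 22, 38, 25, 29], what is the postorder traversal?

Tree insertion order: [5, 39, 33, 3, 36, 22, 38, 25, 29]
Tree (level-order array): [5, 3, 39, None, None, 33, None, 22, 36, None, 25, None, 38, None, 29]
Postorder traversal: [3, 29, 25, 22, 38, 36, 33, 39, 5]


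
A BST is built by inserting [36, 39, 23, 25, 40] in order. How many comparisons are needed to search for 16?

Search path for 16: 36 -> 23
Found: False
Comparisons: 2


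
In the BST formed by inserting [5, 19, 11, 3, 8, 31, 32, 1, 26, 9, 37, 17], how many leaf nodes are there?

Tree built from: [5, 19, 11, 3, 8, 31, 32, 1, 26, 9, 37, 17]
Tree (level-order array): [5, 3, 19, 1, None, 11, 31, None, None, 8, 17, 26, 32, None, 9, None, None, None, None, None, 37]
Rule: A leaf has 0 children.
Per-node child counts:
  node 5: 2 child(ren)
  node 3: 1 child(ren)
  node 1: 0 child(ren)
  node 19: 2 child(ren)
  node 11: 2 child(ren)
  node 8: 1 child(ren)
  node 9: 0 child(ren)
  node 17: 0 child(ren)
  node 31: 2 child(ren)
  node 26: 0 child(ren)
  node 32: 1 child(ren)
  node 37: 0 child(ren)
Matching nodes: [1, 9, 17, 26, 37]
Count of leaf nodes: 5


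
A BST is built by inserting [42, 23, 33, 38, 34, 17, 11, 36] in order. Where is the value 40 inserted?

Starting tree (level order): [42, 23, None, 17, 33, 11, None, None, 38, None, None, 34, None, None, 36]
Insertion path: 42 -> 23 -> 33 -> 38
Result: insert 40 as right child of 38
Final tree (level order): [42, 23, None, 17, 33, 11, None, None, 38, None, None, 34, 40, None, 36]


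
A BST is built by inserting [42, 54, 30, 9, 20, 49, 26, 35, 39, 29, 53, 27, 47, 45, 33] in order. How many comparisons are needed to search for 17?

Search path for 17: 42 -> 30 -> 9 -> 20
Found: False
Comparisons: 4


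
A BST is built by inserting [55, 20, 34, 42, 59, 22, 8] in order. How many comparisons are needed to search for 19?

Search path for 19: 55 -> 20 -> 8
Found: False
Comparisons: 3


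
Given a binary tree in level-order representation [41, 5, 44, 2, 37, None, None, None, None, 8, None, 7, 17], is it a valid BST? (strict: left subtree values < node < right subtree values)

Level-order array: [41, 5, 44, 2, 37, None, None, None, None, 8, None, 7, 17]
Validate using subtree bounds (lo, hi): at each node, require lo < value < hi,
then recurse left with hi=value and right with lo=value.
Preorder trace (stopping at first violation):
  at node 41 with bounds (-inf, +inf): OK
  at node 5 with bounds (-inf, 41): OK
  at node 2 with bounds (-inf, 5): OK
  at node 37 with bounds (5, 41): OK
  at node 8 with bounds (5, 37): OK
  at node 7 with bounds (5, 8): OK
  at node 17 with bounds (8, 37): OK
  at node 44 with bounds (41, +inf): OK
No violation found at any node.
Result: Valid BST


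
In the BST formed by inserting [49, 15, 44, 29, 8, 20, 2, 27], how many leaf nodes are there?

Tree built from: [49, 15, 44, 29, 8, 20, 2, 27]
Tree (level-order array): [49, 15, None, 8, 44, 2, None, 29, None, None, None, 20, None, None, 27]
Rule: A leaf has 0 children.
Per-node child counts:
  node 49: 1 child(ren)
  node 15: 2 child(ren)
  node 8: 1 child(ren)
  node 2: 0 child(ren)
  node 44: 1 child(ren)
  node 29: 1 child(ren)
  node 20: 1 child(ren)
  node 27: 0 child(ren)
Matching nodes: [2, 27]
Count of leaf nodes: 2


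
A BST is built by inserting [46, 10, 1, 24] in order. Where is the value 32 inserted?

Starting tree (level order): [46, 10, None, 1, 24]
Insertion path: 46 -> 10 -> 24
Result: insert 32 as right child of 24
Final tree (level order): [46, 10, None, 1, 24, None, None, None, 32]


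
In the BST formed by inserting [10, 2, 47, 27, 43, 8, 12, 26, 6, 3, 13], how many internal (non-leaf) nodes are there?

Tree built from: [10, 2, 47, 27, 43, 8, 12, 26, 6, 3, 13]
Tree (level-order array): [10, 2, 47, None, 8, 27, None, 6, None, 12, 43, 3, None, None, 26, None, None, None, None, 13]
Rule: An internal node has at least one child.
Per-node child counts:
  node 10: 2 child(ren)
  node 2: 1 child(ren)
  node 8: 1 child(ren)
  node 6: 1 child(ren)
  node 3: 0 child(ren)
  node 47: 1 child(ren)
  node 27: 2 child(ren)
  node 12: 1 child(ren)
  node 26: 1 child(ren)
  node 13: 0 child(ren)
  node 43: 0 child(ren)
Matching nodes: [10, 2, 8, 6, 47, 27, 12, 26]
Count of internal (non-leaf) nodes: 8


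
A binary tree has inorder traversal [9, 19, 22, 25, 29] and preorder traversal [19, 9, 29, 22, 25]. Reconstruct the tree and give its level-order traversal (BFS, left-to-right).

Inorder:  [9, 19, 22, 25, 29]
Preorder: [19, 9, 29, 22, 25]
Algorithm: preorder visits root first, so consume preorder in order;
for each root, split the current inorder slice at that value into
left-subtree inorder and right-subtree inorder, then recurse.
Recursive splits:
  root=19; inorder splits into left=[9], right=[22, 25, 29]
  root=9; inorder splits into left=[], right=[]
  root=29; inorder splits into left=[22, 25], right=[]
  root=22; inorder splits into left=[], right=[25]
  root=25; inorder splits into left=[], right=[]
Reconstructed level-order: [19, 9, 29, 22, 25]


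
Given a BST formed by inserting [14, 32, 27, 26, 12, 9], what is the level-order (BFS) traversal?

Tree insertion order: [14, 32, 27, 26, 12, 9]
Tree (level-order array): [14, 12, 32, 9, None, 27, None, None, None, 26]
BFS from the root, enqueuing left then right child of each popped node:
  queue [14] -> pop 14, enqueue [12, 32], visited so far: [14]
  queue [12, 32] -> pop 12, enqueue [9], visited so far: [14, 12]
  queue [32, 9] -> pop 32, enqueue [27], visited so far: [14, 12, 32]
  queue [9, 27] -> pop 9, enqueue [none], visited so far: [14, 12, 32, 9]
  queue [27] -> pop 27, enqueue [26], visited so far: [14, 12, 32, 9, 27]
  queue [26] -> pop 26, enqueue [none], visited so far: [14, 12, 32, 9, 27, 26]
Result: [14, 12, 32, 9, 27, 26]


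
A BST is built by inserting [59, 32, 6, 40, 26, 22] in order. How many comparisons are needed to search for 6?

Search path for 6: 59 -> 32 -> 6
Found: True
Comparisons: 3


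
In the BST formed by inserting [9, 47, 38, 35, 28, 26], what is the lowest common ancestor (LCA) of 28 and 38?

Tree insertion order: [9, 47, 38, 35, 28, 26]
Tree (level-order array): [9, None, 47, 38, None, 35, None, 28, None, 26]
In a BST, the LCA of p=28, q=38 is the first node v on the
root-to-leaf path with p <= v <= q (go left if both < v, right if both > v).
Walk from root:
  at 9: both 28 and 38 > 9, go right
  at 47: both 28 and 38 < 47, go left
  at 38: 28 <= 38 <= 38, this is the LCA
LCA = 38


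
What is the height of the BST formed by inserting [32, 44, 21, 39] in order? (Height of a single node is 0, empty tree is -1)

Insertion order: [32, 44, 21, 39]
Tree (level-order array): [32, 21, 44, None, None, 39]
Compute height bottom-up (empty subtree = -1):
  height(21) = 1 + max(-1, -1) = 0
  height(39) = 1 + max(-1, -1) = 0
  height(44) = 1 + max(0, -1) = 1
  height(32) = 1 + max(0, 1) = 2
Height = 2


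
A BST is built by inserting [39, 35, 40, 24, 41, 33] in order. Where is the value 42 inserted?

Starting tree (level order): [39, 35, 40, 24, None, None, 41, None, 33]
Insertion path: 39 -> 40 -> 41
Result: insert 42 as right child of 41
Final tree (level order): [39, 35, 40, 24, None, None, 41, None, 33, None, 42]


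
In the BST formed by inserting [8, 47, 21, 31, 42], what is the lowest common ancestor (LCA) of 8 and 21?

Tree insertion order: [8, 47, 21, 31, 42]
Tree (level-order array): [8, None, 47, 21, None, None, 31, None, 42]
In a BST, the LCA of p=8, q=21 is the first node v on the
root-to-leaf path with p <= v <= q (go left if both < v, right if both > v).
Walk from root:
  at 8: 8 <= 8 <= 21, this is the LCA
LCA = 8


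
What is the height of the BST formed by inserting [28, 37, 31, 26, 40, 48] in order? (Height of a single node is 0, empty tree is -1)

Insertion order: [28, 37, 31, 26, 40, 48]
Tree (level-order array): [28, 26, 37, None, None, 31, 40, None, None, None, 48]
Compute height bottom-up (empty subtree = -1):
  height(26) = 1 + max(-1, -1) = 0
  height(31) = 1 + max(-1, -1) = 0
  height(48) = 1 + max(-1, -1) = 0
  height(40) = 1 + max(-1, 0) = 1
  height(37) = 1 + max(0, 1) = 2
  height(28) = 1 + max(0, 2) = 3
Height = 3


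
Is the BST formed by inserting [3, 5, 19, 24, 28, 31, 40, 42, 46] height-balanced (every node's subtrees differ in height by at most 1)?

Tree (level-order array): [3, None, 5, None, 19, None, 24, None, 28, None, 31, None, 40, None, 42, None, 46]
Definition: a tree is height-balanced if, at every node, |h(left) - h(right)| <= 1 (empty subtree has height -1).
Bottom-up per-node check:
  node 46: h_left=-1, h_right=-1, diff=0 [OK], height=0
  node 42: h_left=-1, h_right=0, diff=1 [OK], height=1
  node 40: h_left=-1, h_right=1, diff=2 [FAIL (|-1-1|=2 > 1)], height=2
  node 31: h_left=-1, h_right=2, diff=3 [FAIL (|-1-2|=3 > 1)], height=3
  node 28: h_left=-1, h_right=3, diff=4 [FAIL (|-1-3|=4 > 1)], height=4
  node 24: h_left=-1, h_right=4, diff=5 [FAIL (|-1-4|=5 > 1)], height=5
  node 19: h_left=-1, h_right=5, diff=6 [FAIL (|-1-5|=6 > 1)], height=6
  node 5: h_left=-1, h_right=6, diff=7 [FAIL (|-1-6|=7 > 1)], height=7
  node 3: h_left=-1, h_right=7, diff=8 [FAIL (|-1-7|=8 > 1)], height=8
Node 40 violates the condition: |-1 - 1| = 2 > 1.
Result: Not balanced


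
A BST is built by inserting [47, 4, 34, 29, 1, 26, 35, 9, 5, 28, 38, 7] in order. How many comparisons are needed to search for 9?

Search path for 9: 47 -> 4 -> 34 -> 29 -> 26 -> 9
Found: True
Comparisons: 6


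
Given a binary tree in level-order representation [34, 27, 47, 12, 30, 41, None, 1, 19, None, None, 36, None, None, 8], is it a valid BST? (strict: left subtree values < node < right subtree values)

Level-order array: [34, 27, 47, 12, 30, 41, None, 1, 19, None, None, 36, None, None, 8]
Validate using subtree bounds (lo, hi): at each node, require lo < value < hi,
then recurse left with hi=value and right with lo=value.
Preorder trace (stopping at first violation):
  at node 34 with bounds (-inf, +inf): OK
  at node 27 with bounds (-inf, 34): OK
  at node 12 with bounds (-inf, 27): OK
  at node 1 with bounds (-inf, 12): OK
  at node 8 with bounds (1, 12): OK
  at node 19 with bounds (12, 27): OK
  at node 30 with bounds (27, 34): OK
  at node 47 with bounds (34, +inf): OK
  at node 41 with bounds (34, 47): OK
  at node 36 with bounds (34, 41): OK
No violation found at any node.
Result: Valid BST


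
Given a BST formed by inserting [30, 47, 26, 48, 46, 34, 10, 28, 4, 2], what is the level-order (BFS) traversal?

Tree insertion order: [30, 47, 26, 48, 46, 34, 10, 28, 4, 2]
Tree (level-order array): [30, 26, 47, 10, 28, 46, 48, 4, None, None, None, 34, None, None, None, 2]
BFS from the root, enqueuing left then right child of each popped node:
  queue [30] -> pop 30, enqueue [26, 47], visited so far: [30]
  queue [26, 47] -> pop 26, enqueue [10, 28], visited so far: [30, 26]
  queue [47, 10, 28] -> pop 47, enqueue [46, 48], visited so far: [30, 26, 47]
  queue [10, 28, 46, 48] -> pop 10, enqueue [4], visited so far: [30, 26, 47, 10]
  queue [28, 46, 48, 4] -> pop 28, enqueue [none], visited so far: [30, 26, 47, 10, 28]
  queue [46, 48, 4] -> pop 46, enqueue [34], visited so far: [30, 26, 47, 10, 28, 46]
  queue [48, 4, 34] -> pop 48, enqueue [none], visited so far: [30, 26, 47, 10, 28, 46, 48]
  queue [4, 34] -> pop 4, enqueue [2], visited so far: [30, 26, 47, 10, 28, 46, 48, 4]
  queue [34, 2] -> pop 34, enqueue [none], visited so far: [30, 26, 47, 10, 28, 46, 48, 4, 34]
  queue [2] -> pop 2, enqueue [none], visited so far: [30, 26, 47, 10, 28, 46, 48, 4, 34, 2]
Result: [30, 26, 47, 10, 28, 46, 48, 4, 34, 2]


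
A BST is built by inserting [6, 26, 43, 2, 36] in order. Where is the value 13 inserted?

Starting tree (level order): [6, 2, 26, None, None, None, 43, 36]
Insertion path: 6 -> 26
Result: insert 13 as left child of 26
Final tree (level order): [6, 2, 26, None, None, 13, 43, None, None, 36]


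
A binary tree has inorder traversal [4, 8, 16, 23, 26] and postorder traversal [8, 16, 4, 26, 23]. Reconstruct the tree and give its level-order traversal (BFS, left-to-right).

Inorder:   [4, 8, 16, 23, 26]
Postorder: [8, 16, 4, 26, 23]
Algorithm: postorder visits root last, so walk postorder right-to-left;
each value is the root of the current inorder slice — split it at that
value, recurse on the right subtree first, then the left.
Recursive splits:
  root=23; inorder splits into left=[4, 8, 16], right=[26]
  root=26; inorder splits into left=[], right=[]
  root=4; inorder splits into left=[], right=[8, 16]
  root=16; inorder splits into left=[8], right=[]
  root=8; inorder splits into left=[], right=[]
Reconstructed level-order: [23, 4, 26, 16, 8]


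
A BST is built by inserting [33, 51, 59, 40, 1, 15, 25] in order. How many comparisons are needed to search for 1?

Search path for 1: 33 -> 1
Found: True
Comparisons: 2


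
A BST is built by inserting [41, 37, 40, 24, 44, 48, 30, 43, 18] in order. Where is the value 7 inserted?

Starting tree (level order): [41, 37, 44, 24, 40, 43, 48, 18, 30]
Insertion path: 41 -> 37 -> 24 -> 18
Result: insert 7 as left child of 18
Final tree (level order): [41, 37, 44, 24, 40, 43, 48, 18, 30, None, None, None, None, None, None, 7]


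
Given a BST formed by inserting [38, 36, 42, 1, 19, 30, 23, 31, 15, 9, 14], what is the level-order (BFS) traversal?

Tree insertion order: [38, 36, 42, 1, 19, 30, 23, 31, 15, 9, 14]
Tree (level-order array): [38, 36, 42, 1, None, None, None, None, 19, 15, 30, 9, None, 23, 31, None, 14]
BFS from the root, enqueuing left then right child of each popped node:
  queue [38] -> pop 38, enqueue [36, 42], visited so far: [38]
  queue [36, 42] -> pop 36, enqueue [1], visited so far: [38, 36]
  queue [42, 1] -> pop 42, enqueue [none], visited so far: [38, 36, 42]
  queue [1] -> pop 1, enqueue [19], visited so far: [38, 36, 42, 1]
  queue [19] -> pop 19, enqueue [15, 30], visited so far: [38, 36, 42, 1, 19]
  queue [15, 30] -> pop 15, enqueue [9], visited so far: [38, 36, 42, 1, 19, 15]
  queue [30, 9] -> pop 30, enqueue [23, 31], visited so far: [38, 36, 42, 1, 19, 15, 30]
  queue [9, 23, 31] -> pop 9, enqueue [14], visited so far: [38, 36, 42, 1, 19, 15, 30, 9]
  queue [23, 31, 14] -> pop 23, enqueue [none], visited so far: [38, 36, 42, 1, 19, 15, 30, 9, 23]
  queue [31, 14] -> pop 31, enqueue [none], visited so far: [38, 36, 42, 1, 19, 15, 30, 9, 23, 31]
  queue [14] -> pop 14, enqueue [none], visited so far: [38, 36, 42, 1, 19, 15, 30, 9, 23, 31, 14]
Result: [38, 36, 42, 1, 19, 15, 30, 9, 23, 31, 14]


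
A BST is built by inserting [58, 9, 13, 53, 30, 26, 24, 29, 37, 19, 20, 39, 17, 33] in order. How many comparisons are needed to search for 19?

Search path for 19: 58 -> 9 -> 13 -> 53 -> 30 -> 26 -> 24 -> 19
Found: True
Comparisons: 8


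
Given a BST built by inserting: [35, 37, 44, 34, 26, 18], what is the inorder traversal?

Tree insertion order: [35, 37, 44, 34, 26, 18]
Tree (level-order array): [35, 34, 37, 26, None, None, 44, 18]
Inorder traversal: [18, 26, 34, 35, 37, 44]


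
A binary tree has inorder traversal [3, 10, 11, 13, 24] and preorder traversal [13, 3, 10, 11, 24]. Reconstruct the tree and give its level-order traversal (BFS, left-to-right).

Inorder:  [3, 10, 11, 13, 24]
Preorder: [13, 3, 10, 11, 24]
Algorithm: preorder visits root first, so consume preorder in order;
for each root, split the current inorder slice at that value into
left-subtree inorder and right-subtree inorder, then recurse.
Recursive splits:
  root=13; inorder splits into left=[3, 10, 11], right=[24]
  root=3; inorder splits into left=[], right=[10, 11]
  root=10; inorder splits into left=[], right=[11]
  root=11; inorder splits into left=[], right=[]
  root=24; inorder splits into left=[], right=[]
Reconstructed level-order: [13, 3, 24, 10, 11]


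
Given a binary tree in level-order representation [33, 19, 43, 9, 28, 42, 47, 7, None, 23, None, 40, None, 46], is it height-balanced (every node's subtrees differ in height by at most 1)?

Tree (level-order array): [33, 19, 43, 9, 28, 42, 47, 7, None, 23, None, 40, None, 46]
Definition: a tree is height-balanced if, at every node, |h(left) - h(right)| <= 1 (empty subtree has height -1).
Bottom-up per-node check:
  node 7: h_left=-1, h_right=-1, diff=0 [OK], height=0
  node 9: h_left=0, h_right=-1, diff=1 [OK], height=1
  node 23: h_left=-1, h_right=-1, diff=0 [OK], height=0
  node 28: h_left=0, h_right=-1, diff=1 [OK], height=1
  node 19: h_left=1, h_right=1, diff=0 [OK], height=2
  node 40: h_left=-1, h_right=-1, diff=0 [OK], height=0
  node 42: h_left=0, h_right=-1, diff=1 [OK], height=1
  node 46: h_left=-1, h_right=-1, diff=0 [OK], height=0
  node 47: h_left=0, h_right=-1, diff=1 [OK], height=1
  node 43: h_left=1, h_right=1, diff=0 [OK], height=2
  node 33: h_left=2, h_right=2, diff=0 [OK], height=3
All nodes satisfy the balance condition.
Result: Balanced


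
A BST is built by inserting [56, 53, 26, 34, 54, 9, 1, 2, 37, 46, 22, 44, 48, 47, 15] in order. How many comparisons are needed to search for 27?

Search path for 27: 56 -> 53 -> 26 -> 34
Found: False
Comparisons: 4


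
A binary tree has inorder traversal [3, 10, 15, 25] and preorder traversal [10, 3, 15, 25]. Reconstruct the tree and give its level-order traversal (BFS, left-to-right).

Inorder:  [3, 10, 15, 25]
Preorder: [10, 3, 15, 25]
Algorithm: preorder visits root first, so consume preorder in order;
for each root, split the current inorder slice at that value into
left-subtree inorder and right-subtree inorder, then recurse.
Recursive splits:
  root=10; inorder splits into left=[3], right=[15, 25]
  root=3; inorder splits into left=[], right=[]
  root=15; inorder splits into left=[], right=[25]
  root=25; inorder splits into left=[], right=[]
Reconstructed level-order: [10, 3, 15, 25]


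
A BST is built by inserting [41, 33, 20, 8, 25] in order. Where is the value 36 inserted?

Starting tree (level order): [41, 33, None, 20, None, 8, 25]
Insertion path: 41 -> 33
Result: insert 36 as right child of 33
Final tree (level order): [41, 33, None, 20, 36, 8, 25]


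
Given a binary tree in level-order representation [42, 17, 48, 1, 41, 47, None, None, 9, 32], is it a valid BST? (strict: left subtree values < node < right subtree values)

Level-order array: [42, 17, 48, 1, 41, 47, None, None, 9, 32]
Validate using subtree bounds (lo, hi): at each node, require lo < value < hi,
then recurse left with hi=value and right with lo=value.
Preorder trace (stopping at first violation):
  at node 42 with bounds (-inf, +inf): OK
  at node 17 with bounds (-inf, 42): OK
  at node 1 with bounds (-inf, 17): OK
  at node 9 with bounds (1, 17): OK
  at node 41 with bounds (17, 42): OK
  at node 32 with bounds (17, 41): OK
  at node 48 with bounds (42, +inf): OK
  at node 47 with bounds (42, 48): OK
No violation found at any node.
Result: Valid BST


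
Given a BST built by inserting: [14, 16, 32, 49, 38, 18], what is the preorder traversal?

Tree insertion order: [14, 16, 32, 49, 38, 18]
Tree (level-order array): [14, None, 16, None, 32, 18, 49, None, None, 38]
Preorder traversal: [14, 16, 32, 18, 49, 38]


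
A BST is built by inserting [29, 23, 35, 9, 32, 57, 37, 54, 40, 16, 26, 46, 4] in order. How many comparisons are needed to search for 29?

Search path for 29: 29
Found: True
Comparisons: 1


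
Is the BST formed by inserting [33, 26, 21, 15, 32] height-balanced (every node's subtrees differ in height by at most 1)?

Tree (level-order array): [33, 26, None, 21, 32, 15]
Definition: a tree is height-balanced if, at every node, |h(left) - h(right)| <= 1 (empty subtree has height -1).
Bottom-up per-node check:
  node 15: h_left=-1, h_right=-1, diff=0 [OK], height=0
  node 21: h_left=0, h_right=-1, diff=1 [OK], height=1
  node 32: h_left=-1, h_right=-1, diff=0 [OK], height=0
  node 26: h_left=1, h_right=0, diff=1 [OK], height=2
  node 33: h_left=2, h_right=-1, diff=3 [FAIL (|2--1|=3 > 1)], height=3
Node 33 violates the condition: |2 - -1| = 3 > 1.
Result: Not balanced


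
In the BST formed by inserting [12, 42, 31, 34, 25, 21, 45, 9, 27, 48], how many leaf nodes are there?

Tree built from: [12, 42, 31, 34, 25, 21, 45, 9, 27, 48]
Tree (level-order array): [12, 9, 42, None, None, 31, 45, 25, 34, None, 48, 21, 27]
Rule: A leaf has 0 children.
Per-node child counts:
  node 12: 2 child(ren)
  node 9: 0 child(ren)
  node 42: 2 child(ren)
  node 31: 2 child(ren)
  node 25: 2 child(ren)
  node 21: 0 child(ren)
  node 27: 0 child(ren)
  node 34: 0 child(ren)
  node 45: 1 child(ren)
  node 48: 0 child(ren)
Matching nodes: [9, 21, 27, 34, 48]
Count of leaf nodes: 5


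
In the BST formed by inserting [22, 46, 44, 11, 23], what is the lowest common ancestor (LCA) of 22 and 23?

Tree insertion order: [22, 46, 44, 11, 23]
Tree (level-order array): [22, 11, 46, None, None, 44, None, 23]
In a BST, the LCA of p=22, q=23 is the first node v on the
root-to-leaf path with p <= v <= q (go left if both < v, right if both > v).
Walk from root:
  at 22: 22 <= 22 <= 23, this is the LCA
LCA = 22


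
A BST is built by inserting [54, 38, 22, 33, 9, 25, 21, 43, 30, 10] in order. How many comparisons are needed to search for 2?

Search path for 2: 54 -> 38 -> 22 -> 9
Found: False
Comparisons: 4


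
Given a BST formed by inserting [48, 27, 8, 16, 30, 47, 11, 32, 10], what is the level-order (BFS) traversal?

Tree insertion order: [48, 27, 8, 16, 30, 47, 11, 32, 10]
Tree (level-order array): [48, 27, None, 8, 30, None, 16, None, 47, 11, None, 32, None, 10]
BFS from the root, enqueuing left then right child of each popped node:
  queue [48] -> pop 48, enqueue [27], visited so far: [48]
  queue [27] -> pop 27, enqueue [8, 30], visited so far: [48, 27]
  queue [8, 30] -> pop 8, enqueue [16], visited so far: [48, 27, 8]
  queue [30, 16] -> pop 30, enqueue [47], visited so far: [48, 27, 8, 30]
  queue [16, 47] -> pop 16, enqueue [11], visited so far: [48, 27, 8, 30, 16]
  queue [47, 11] -> pop 47, enqueue [32], visited so far: [48, 27, 8, 30, 16, 47]
  queue [11, 32] -> pop 11, enqueue [10], visited so far: [48, 27, 8, 30, 16, 47, 11]
  queue [32, 10] -> pop 32, enqueue [none], visited so far: [48, 27, 8, 30, 16, 47, 11, 32]
  queue [10] -> pop 10, enqueue [none], visited so far: [48, 27, 8, 30, 16, 47, 11, 32, 10]
Result: [48, 27, 8, 30, 16, 47, 11, 32, 10]


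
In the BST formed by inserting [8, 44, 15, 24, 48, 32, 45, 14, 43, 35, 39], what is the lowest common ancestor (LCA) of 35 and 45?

Tree insertion order: [8, 44, 15, 24, 48, 32, 45, 14, 43, 35, 39]
Tree (level-order array): [8, None, 44, 15, 48, 14, 24, 45, None, None, None, None, 32, None, None, None, 43, 35, None, None, 39]
In a BST, the LCA of p=35, q=45 is the first node v on the
root-to-leaf path with p <= v <= q (go left if both < v, right if both > v).
Walk from root:
  at 8: both 35 and 45 > 8, go right
  at 44: 35 <= 44 <= 45, this is the LCA
LCA = 44


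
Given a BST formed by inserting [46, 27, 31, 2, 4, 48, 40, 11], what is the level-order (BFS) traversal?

Tree insertion order: [46, 27, 31, 2, 4, 48, 40, 11]
Tree (level-order array): [46, 27, 48, 2, 31, None, None, None, 4, None, 40, None, 11]
BFS from the root, enqueuing left then right child of each popped node:
  queue [46] -> pop 46, enqueue [27, 48], visited so far: [46]
  queue [27, 48] -> pop 27, enqueue [2, 31], visited so far: [46, 27]
  queue [48, 2, 31] -> pop 48, enqueue [none], visited so far: [46, 27, 48]
  queue [2, 31] -> pop 2, enqueue [4], visited so far: [46, 27, 48, 2]
  queue [31, 4] -> pop 31, enqueue [40], visited so far: [46, 27, 48, 2, 31]
  queue [4, 40] -> pop 4, enqueue [11], visited so far: [46, 27, 48, 2, 31, 4]
  queue [40, 11] -> pop 40, enqueue [none], visited so far: [46, 27, 48, 2, 31, 4, 40]
  queue [11] -> pop 11, enqueue [none], visited so far: [46, 27, 48, 2, 31, 4, 40, 11]
Result: [46, 27, 48, 2, 31, 4, 40, 11]


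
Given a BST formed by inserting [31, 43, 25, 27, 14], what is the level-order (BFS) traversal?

Tree insertion order: [31, 43, 25, 27, 14]
Tree (level-order array): [31, 25, 43, 14, 27]
BFS from the root, enqueuing left then right child of each popped node:
  queue [31] -> pop 31, enqueue [25, 43], visited so far: [31]
  queue [25, 43] -> pop 25, enqueue [14, 27], visited so far: [31, 25]
  queue [43, 14, 27] -> pop 43, enqueue [none], visited so far: [31, 25, 43]
  queue [14, 27] -> pop 14, enqueue [none], visited so far: [31, 25, 43, 14]
  queue [27] -> pop 27, enqueue [none], visited so far: [31, 25, 43, 14, 27]
Result: [31, 25, 43, 14, 27]


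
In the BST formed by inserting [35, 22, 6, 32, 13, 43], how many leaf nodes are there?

Tree built from: [35, 22, 6, 32, 13, 43]
Tree (level-order array): [35, 22, 43, 6, 32, None, None, None, 13]
Rule: A leaf has 0 children.
Per-node child counts:
  node 35: 2 child(ren)
  node 22: 2 child(ren)
  node 6: 1 child(ren)
  node 13: 0 child(ren)
  node 32: 0 child(ren)
  node 43: 0 child(ren)
Matching nodes: [13, 32, 43]
Count of leaf nodes: 3


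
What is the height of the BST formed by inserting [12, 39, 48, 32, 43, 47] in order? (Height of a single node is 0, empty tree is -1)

Insertion order: [12, 39, 48, 32, 43, 47]
Tree (level-order array): [12, None, 39, 32, 48, None, None, 43, None, None, 47]
Compute height bottom-up (empty subtree = -1):
  height(32) = 1 + max(-1, -1) = 0
  height(47) = 1 + max(-1, -1) = 0
  height(43) = 1 + max(-1, 0) = 1
  height(48) = 1 + max(1, -1) = 2
  height(39) = 1 + max(0, 2) = 3
  height(12) = 1 + max(-1, 3) = 4
Height = 4


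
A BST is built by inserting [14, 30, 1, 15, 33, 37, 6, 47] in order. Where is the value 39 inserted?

Starting tree (level order): [14, 1, 30, None, 6, 15, 33, None, None, None, None, None, 37, None, 47]
Insertion path: 14 -> 30 -> 33 -> 37 -> 47
Result: insert 39 as left child of 47
Final tree (level order): [14, 1, 30, None, 6, 15, 33, None, None, None, None, None, 37, None, 47, 39]


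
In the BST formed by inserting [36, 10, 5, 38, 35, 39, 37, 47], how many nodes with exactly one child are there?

Tree built from: [36, 10, 5, 38, 35, 39, 37, 47]
Tree (level-order array): [36, 10, 38, 5, 35, 37, 39, None, None, None, None, None, None, None, 47]
Rule: These are nodes with exactly 1 non-null child.
Per-node child counts:
  node 36: 2 child(ren)
  node 10: 2 child(ren)
  node 5: 0 child(ren)
  node 35: 0 child(ren)
  node 38: 2 child(ren)
  node 37: 0 child(ren)
  node 39: 1 child(ren)
  node 47: 0 child(ren)
Matching nodes: [39]
Count of nodes with exactly one child: 1


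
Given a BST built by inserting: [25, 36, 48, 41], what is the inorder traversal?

Tree insertion order: [25, 36, 48, 41]
Tree (level-order array): [25, None, 36, None, 48, 41]
Inorder traversal: [25, 36, 41, 48]


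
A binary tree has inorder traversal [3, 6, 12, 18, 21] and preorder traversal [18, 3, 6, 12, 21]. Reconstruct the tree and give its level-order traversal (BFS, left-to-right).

Inorder:  [3, 6, 12, 18, 21]
Preorder: [18, 3, 6, 12, 21]
Algorithm: preorder visits root first, so consume preorder in order;
for each root, split the current inorder slice at that value into
left-subtree inorder and right-subtree inorder, then recurse.
Recursive splits:
  root=18; inorder splits into left=[3, 6, 12], right=[21]
  root=3; inorder splits into left=[], right=[6, 12]
  root=6; inorder splits into left=[], right=[12]
  root=12; inorder splits into left=[], right=[]
  root=21; inorder splits into left=[], right=[]
Reconstructed level-order: [18, 3, 21, 6, 12]


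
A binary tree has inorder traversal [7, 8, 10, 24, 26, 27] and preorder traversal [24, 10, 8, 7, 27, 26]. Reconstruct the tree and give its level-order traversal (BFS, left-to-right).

Inorder:  [7, 8, 10, 24, 26, 27]
Preorder: [24, 10, 8, 7, 27, 26]
Algorithm: preorder visits root first, so consume preorder in order;
for each root, split the current inorder slice at that value into
left-subtree inorder and right-subtree inorder, then recurse.
Recursive splits:
  root=24; inorder splits into left=[7, 8, 10], right=[26, 27]
  root=10; inorder splits into left=[7, 8], right=[]
  root=8; inorder splits into left=[7], right=[]
  root=7; inorder splits into left=[], right=[]
  root=27; inorder splits into left=[26], right=[]
  root=26; inorder splits into left=[], right=[]
Reconstructed level-order: [24, 10, 27, 8, 26, 7]


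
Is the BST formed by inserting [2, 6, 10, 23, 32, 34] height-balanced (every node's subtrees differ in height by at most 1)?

Tree (level-order array): [2, None, 6, None, 10, None, 23, None, 32, None, 34]
Definition: a tree is height-balanced if, at every node, |h(left) - h(right)| <= 1 (empty subtree has height -1).
Bottom-up per-node check:
  node 34: h_left=-1, h_right=-1, diff=0 [OK], height=0
  node 32: h_left=-1, h_right=0, diff=1 [OK], height=1
  node 23: h_left=-1, h_right=1, diff=2 [FAIL (|-1-1|=2 > 1)], height=2
  node 10: h_left=-1, h_right=2, diff=3 [FAIL (|-1-2|=3 > 1)], height=3
  node 6: h_left=-1, h_right=3, diff=4 [FAIL (|-1-3|=4 > 1)], height=4
  node 2: h_left=-1, h_right=4, diff=5 [FAIL (|-1-4|=5 > 1)], height=5
Node 23 violates the condition: |-1 - 1| = 2 > 1.
Result: Not balanced


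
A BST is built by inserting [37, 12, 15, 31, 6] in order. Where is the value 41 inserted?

Starting tree (level order): [37, 12, None, 6, 15, None, None, None, 31]
Insertion path: 37
Result: insert 41 as right child of 37
Final tree (level order): [37, 12, 41, 6, 15, None, None, None, None, None, 31]


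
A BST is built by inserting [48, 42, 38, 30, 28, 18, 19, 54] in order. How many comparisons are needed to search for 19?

Search path for 19: 48 -> 42 -> 38 -> 30 -> 28 -> 18 -> 19
Found: True
Comparisons: 7


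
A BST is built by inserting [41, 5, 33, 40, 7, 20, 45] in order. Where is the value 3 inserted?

Starting tree (level order): [41, 5, 45, None, 33, None, None, 7, 40, None, 20]
Insertion path: 41 -> 5
Result: insert 3 as left child of 5
Final tree (level order): [41, 5, 45, 3, 33, None, None, None, None, 7, 40, None, 20]


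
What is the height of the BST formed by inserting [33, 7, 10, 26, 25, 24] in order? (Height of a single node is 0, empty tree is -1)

Insertion order: [33, 7, 10, 26, 25, 24]
Tree (level-order array): [33, 7, None, None, 10, None, 26, 25, None, 24]
Compute height bottom-up (empty subtree = -1):
  height(24) = 1 + max(-1, -1) = 0
  height(25) = 1 + max(0, -1) = 1
  height(26) = 1 + max(1, -1) = 2
  height(10) = 1 + max(-1, 2) = 3
  height(7) = 1 + max(-1, 3) = 4
  height(33) = 1 + max(4, -1) = 5
Height = 5


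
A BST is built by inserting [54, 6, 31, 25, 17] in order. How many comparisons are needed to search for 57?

Search path for 57: 54
Found: False
Comparisons: 1


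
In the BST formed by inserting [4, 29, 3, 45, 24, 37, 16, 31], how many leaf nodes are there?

Tree built from: [4, 29, 3, 45, 24, 37, 16, 31]
Tree (level-order array): [4, 3, 29, None, None, 24, 45, 16, None, 37, None, None, None, 31]
Rule: A leaf has 0 children.
Per-node child counts:
  node 4: 2 child(ren)
  node 3: 0 child(ren)
  node 29: 2 child(ren)
  node 24: 1 child(ren)
  node 16: 0 child(ren)
  node 45: 1 child(ren)
  node 37: 1 child(ren)
  node 31: 0 child(ren)
Matching nodes: [3, 16, 31]
Count of leaf nodes: 3


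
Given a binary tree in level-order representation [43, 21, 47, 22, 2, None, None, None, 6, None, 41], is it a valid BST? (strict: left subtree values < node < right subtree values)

Level-order array: [43, 21, 47, 22, 2, None, None, None, 6, None, 41]
Validate using subtree bounds (lo, hi): at each node, require lo < value < hi,
then recurse left with hi=value and right with lo=value.
Preorder trace (stopping at first violation):
  at node 43 with bounds (-inf, +inf): OK
  at node 21 with bounds (-inf, 43): OK
  at node 22 with bounds (-inf, 21): VIOLATION
Node 22 violates its bound: not (-inf < 22 < 21).
Result: Not a valid BST


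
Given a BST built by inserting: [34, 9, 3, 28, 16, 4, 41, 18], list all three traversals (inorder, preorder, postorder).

Tree insertion order: [34, 9, 3, 28, 16, 4, 41, 18]
Tree (level-order array): [34, 9, 41, 3, 28, None, None, None, 4, 16, None, None, None, None, 18]
Inorder (L, root, R): [3, 4, 9, 16, 18, 28, 34, 41]
Preorder (root, L, R): [34, 9, 3, 4, 28, 16, 18, 41]
Postorder (L, R, root): [4, 3, 18, 16, 28, 9, 41, 34]


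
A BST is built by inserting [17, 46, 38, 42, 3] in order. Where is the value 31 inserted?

Starting tree (level order): [17, 3, 46, None, None, 38, None, None, 42]
Insertion path: 17 -> 46 -> 38
Result: insert 31 as left child of 38
Final tree (level order): [17, 3, 46, None, None, 38, None, 31, 42]


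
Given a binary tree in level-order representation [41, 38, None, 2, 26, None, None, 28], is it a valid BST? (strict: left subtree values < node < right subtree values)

Level-order array: [41, 38, None, 2, 26, None, None, 28]
Validate using subtree bounds (lo, hi): at each node, require lo < value < hi,
then recurse left with hi=value and right with lo=value.
Preorder trace (stopping at first violation):
  at node 41 with bounds (-inf, +inf): OK
  at node 38 with bounds (-inf, 41): OK
  at node 2 with bounds (-inf, 38): OK
  at node 26 with bounds (38, 41): VIOLATION
Node 26 violates its bound: not (38 < 26 < 41).
Result: Not a valid BST


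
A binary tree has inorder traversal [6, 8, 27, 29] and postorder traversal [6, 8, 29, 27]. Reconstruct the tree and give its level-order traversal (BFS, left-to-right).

Inorder:   [6, 8, 27, 29]
Postorder: [6, 8, 29, 27]
Algorithm: postorder visits root last, so walk postorder right-to-left;
each value is the root of the current inorder slice — split it at that
value, recurse on the right subtree first, then the left.
Recursive splits:
  root=27; inorder splits into left=[6, 8], right=[29]
  root=29; inorder splits into left=[], right=[]
  root=8; inorder splits into left=[6], right=[]
  root=6; inorder splits into left=[], right=[]
Reconstructed level-order: [27, 8, 29, 6]


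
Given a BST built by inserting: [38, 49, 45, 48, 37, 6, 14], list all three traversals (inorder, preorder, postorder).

Tree insertion order: [38, 49, 45, 48, 37, 6, 14]
Tree (level-order array): [38, 37, 49, 6, None, 45, None, None, 14, None, 48]
Inorder (L, root, R): [6, 14, 37, 38, 45, 48, 49]
Preorder (root, L, R): [38, 37, 6, 14, 49, 45, 48]
Postorder (L, R, root): [14, 6, 37, 48, 45, 49, 38]


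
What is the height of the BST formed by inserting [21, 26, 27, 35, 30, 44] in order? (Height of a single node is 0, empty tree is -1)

Insertion order: [21, 26, 27, 35, 30, 44]
Tree (level-order array): [21, None, 26, None, 27, None, 35, 30, 44]
Compute height bottom-up (empty subtree = -1):
  height(30) = 1 + max(-1, -1) = 0
  height(44) = 1 + max(-1, -1) = 0
  height(35) = 1 + max(0, 0) = 1
  height(27) = 1 + max(-1, 1) = 2
  height(26) = 1 + max(-1, 2) = 3
  height(21) = 1 + max(-1, 3) = 4
Height = 4


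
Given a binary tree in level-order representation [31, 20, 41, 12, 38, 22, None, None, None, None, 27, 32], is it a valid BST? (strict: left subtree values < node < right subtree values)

Level-order array: [31, 20, 41, 12, 38, 22, None, None, None, None, 27, 32]
Validate using subtree bounds (lo, hi): at each node, require lo < value < hi,
then recurse left with hi=value and right with lo=value.
Preorder trace (stopping at first violation):
  at node 31 with bounds (-inf, +inf): OK
  at node 20 with bounds (-inf, 31): OK
  at node 12 with bounds (-inf, 20): OK
  at node 38 with bounds (20, 31): VIOLATION
Node 38 violates its bound: not (20 < 38 < 31).
Result: Not a valid BST


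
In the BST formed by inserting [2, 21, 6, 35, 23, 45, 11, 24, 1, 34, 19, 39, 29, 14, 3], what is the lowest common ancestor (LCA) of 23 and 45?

Tree insertion order: [2, 21, 6, 35, 23, 45, 11, 24, 1, 34, 19, 39, 29, 14, 3]
Tree (level-order array): [2, 1, 21, None, None, 6, 35, 3, 11, 23, 45, None, None, None, 19, None, 24, 39, None, 14, None, None, 34, None, None, None, None, 29]
In a BST, the LCA of p=23, q=45 is the first node v on the
root-to-leaf path with p <= v <= q (go left if both < v, right if both > v).
Walk from root:
  at 2: both 23 and 45 > 2, go right
  at 21: both 23 and 45 > 21, go right
  at 35: 23 <= 35 <= 45, this is the LCA
LCA = 35


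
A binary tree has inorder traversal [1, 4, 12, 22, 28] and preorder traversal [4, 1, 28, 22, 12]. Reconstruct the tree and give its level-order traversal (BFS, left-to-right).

Inorder:  [1, 4, 12, 22, 28]
Preorder: [4, 1, 28, 22, 12]
Algorithm: preorder visits root first, so consume preorder in order;
for each root, split the current inorder slice at that value into
left-subtree inorder and right-subtree inorder, then recurse.
Recursive splits:
  root=4; inorder splits into left=[1], right=[12, 22, 28]
  root=1; inorder splits into left=[], right=[]
  root=28; inorder splits into left=[12, 22], right=[]
  root=22; inorder splits into left=[12], right=[]
  root=12; inorder splits into left=[], right=[]
Reconstructed level-order: [4, 1, 28, 22, 12]


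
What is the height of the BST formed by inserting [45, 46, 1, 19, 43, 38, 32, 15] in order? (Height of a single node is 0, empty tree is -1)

Insertion order: [45, 46, 1, 19, 43, 38, 32, 15]
Tree (level-order array): [45, 1, 46, None, 19, None, None, 15, 43, None, None, 38, None, 32]
Compute height bottom-up (empty subtree = -1):
  height(15) = 1 + max(-1, -1) = 0
  height(32) = 1 + max(-1, -1) = 0
  height(38) = 1 + max(0, -1) = 1
  height(43) = 1 + max(1, -1) = 2
  height(19) = 1 + max(0, 2) = 3
  height(1) = 1 + max(-1, 3) = 4
  height(46) = 1 + max(-1, -1) = 0
  height(45) = 1 + max(4, 0) = 5
Height = 5


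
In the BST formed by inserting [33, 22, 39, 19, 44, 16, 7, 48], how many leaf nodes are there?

Tree built from: [33, 22, 39, 19, 44, 16, 7, 48]
Tree (level-order array): [33, 22, 39, 19, None, None, 44, 16, None, None, 48, 7]
Rule: A leaf has 0 children.
Per-node child counts:
  node 33: 2 child(ren)
  node 22: 1 child(ren)
  node 19: 1 child(ren)
  node 16: 1 child(ren)
  node 7: 0 child(ren)
  node 39: 1 child(ren)
  node 44: 1 child(ren)
  node 48: 0 child(ren)
Matching nodes: [7, 48]
Count of leaf nodes: 2


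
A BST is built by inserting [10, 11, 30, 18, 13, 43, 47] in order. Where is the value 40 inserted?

Starting tree (level order): [10, None, 11, None, 30, 18, 43, 13, None, None, 47]
Insertion path: 10 -> 11 -> 30 -> 43
Result: insert 40 as left child of 43
Final tree (level order): [10, None, 11, None, 30, 18, 43, 13, None, 40, 47]


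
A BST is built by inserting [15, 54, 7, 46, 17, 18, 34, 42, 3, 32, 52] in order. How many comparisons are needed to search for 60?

Search path for 60: 15 -> 54
Found: False
Comparisons: 2


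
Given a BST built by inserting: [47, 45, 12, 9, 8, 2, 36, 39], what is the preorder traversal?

Tree insertion order: [47, 45, 12, 9, 8, 2, 36, 39]
Tree (level-order array): [47, 45, None, 12, None, 9, 36, 8, None, None, 39, 2]
Preorder traversal: [47, 45, 12, 9, 8, 2, 36, 39]
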